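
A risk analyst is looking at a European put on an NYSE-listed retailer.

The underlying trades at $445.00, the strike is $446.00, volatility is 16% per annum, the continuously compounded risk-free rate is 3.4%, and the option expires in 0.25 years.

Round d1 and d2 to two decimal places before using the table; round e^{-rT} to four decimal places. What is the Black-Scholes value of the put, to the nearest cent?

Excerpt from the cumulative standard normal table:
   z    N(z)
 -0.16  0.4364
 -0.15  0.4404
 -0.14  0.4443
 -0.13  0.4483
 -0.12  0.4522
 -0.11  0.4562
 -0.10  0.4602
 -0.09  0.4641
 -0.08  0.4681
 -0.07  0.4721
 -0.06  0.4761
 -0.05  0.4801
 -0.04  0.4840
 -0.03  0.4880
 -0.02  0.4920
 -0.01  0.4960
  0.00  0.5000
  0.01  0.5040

$12.80

T = 0.25;  σ√T = 0.0800
d₁ = [ln(445/446) + (0.034 + 0.16²/2)·0.25] / 0.0800 = [-0.0022 + 0.0117] / 0.0800 = 0.1182 which rounds to 0.12
d₂ = d₁ − σ√T = 0.1182 − 0.0800 = 0.0382 which rounds to 0.04
exp(−rT) = exp(−0.034·0.25) = 0.9915
P = 446·0.9915·N(-0.04) − 445·N(-0.12) = 446·0.9915·0.4840 − 445·0.4522 = 214.0292 − 201.2290 = 12.8002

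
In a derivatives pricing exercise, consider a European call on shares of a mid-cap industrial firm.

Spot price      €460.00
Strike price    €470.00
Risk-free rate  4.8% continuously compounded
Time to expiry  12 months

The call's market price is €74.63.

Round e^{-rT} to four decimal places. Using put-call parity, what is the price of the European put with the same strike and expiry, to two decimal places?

exp(−rT) = exp(−0.048·1) = 0.9531
Put-call parity: C − P = S − K·e^(−rT) = 460 − 470·0.9531 = 460 − 447.9570 = 12.0430
P = C − (C − P) = 74.63 − (12.0430) = 62.5870

€62.59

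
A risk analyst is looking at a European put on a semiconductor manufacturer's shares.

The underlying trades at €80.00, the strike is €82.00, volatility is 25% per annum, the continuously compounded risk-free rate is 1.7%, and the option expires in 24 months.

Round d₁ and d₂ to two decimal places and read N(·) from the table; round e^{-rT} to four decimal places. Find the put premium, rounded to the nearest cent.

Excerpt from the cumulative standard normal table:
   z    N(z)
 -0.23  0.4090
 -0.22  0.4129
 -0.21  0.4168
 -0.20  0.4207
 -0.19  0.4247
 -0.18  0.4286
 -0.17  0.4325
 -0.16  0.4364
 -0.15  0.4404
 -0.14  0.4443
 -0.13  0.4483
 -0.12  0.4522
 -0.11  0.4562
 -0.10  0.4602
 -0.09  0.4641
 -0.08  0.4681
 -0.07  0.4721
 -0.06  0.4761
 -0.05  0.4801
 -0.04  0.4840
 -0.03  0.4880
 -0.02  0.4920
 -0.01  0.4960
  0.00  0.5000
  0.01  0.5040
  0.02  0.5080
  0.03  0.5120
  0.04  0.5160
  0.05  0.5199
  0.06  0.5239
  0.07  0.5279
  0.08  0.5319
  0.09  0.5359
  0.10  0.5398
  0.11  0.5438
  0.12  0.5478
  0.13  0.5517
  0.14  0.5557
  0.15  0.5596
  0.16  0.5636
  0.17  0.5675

T = 2;  σ√T = 0.3536
ln(S/K) + (r + σ²/2)T = ln(80/82) + (0.017 + 0.25²/2)·2 = -0.0247 + 0.0965 = 0.0718
d₁ = 0.0718 / 0.3536 = 0.2031 which rounds to 0.20
d₂ = d₁ − σ√T = 0.2031 − 0.3536 = -0.1505 which rounds to -0.15
exp(−rT) = exp(−0.017·2) = 0.9666
P = 82·0.9666·N(0.15) − 80·N(-0.20) = 82·0.9666·0.5596 − 80·0.4207 = 44.3546 − 33.6560 = 10.6986

€10.70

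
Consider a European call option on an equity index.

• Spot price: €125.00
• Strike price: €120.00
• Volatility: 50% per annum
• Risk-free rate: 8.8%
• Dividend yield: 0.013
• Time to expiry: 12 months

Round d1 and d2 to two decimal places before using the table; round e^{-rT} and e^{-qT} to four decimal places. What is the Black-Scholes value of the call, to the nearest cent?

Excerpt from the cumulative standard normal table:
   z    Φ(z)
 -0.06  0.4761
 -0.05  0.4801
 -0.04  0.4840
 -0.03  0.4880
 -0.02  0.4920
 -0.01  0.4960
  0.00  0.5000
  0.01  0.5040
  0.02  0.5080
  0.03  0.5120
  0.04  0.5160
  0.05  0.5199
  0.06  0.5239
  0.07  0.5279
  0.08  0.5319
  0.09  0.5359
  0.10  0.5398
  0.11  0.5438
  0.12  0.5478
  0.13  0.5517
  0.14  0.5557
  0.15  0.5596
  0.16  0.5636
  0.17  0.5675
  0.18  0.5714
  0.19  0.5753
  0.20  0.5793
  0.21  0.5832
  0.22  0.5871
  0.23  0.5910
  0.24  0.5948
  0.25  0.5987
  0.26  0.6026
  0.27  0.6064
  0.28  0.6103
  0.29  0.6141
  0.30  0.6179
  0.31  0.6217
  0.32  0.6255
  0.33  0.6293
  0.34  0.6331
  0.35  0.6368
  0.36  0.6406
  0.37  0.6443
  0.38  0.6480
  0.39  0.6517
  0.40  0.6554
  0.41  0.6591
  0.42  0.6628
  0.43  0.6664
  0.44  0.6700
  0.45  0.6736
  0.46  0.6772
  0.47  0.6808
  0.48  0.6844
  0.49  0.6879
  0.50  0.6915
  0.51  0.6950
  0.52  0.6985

σ√T = 0.5 × 1.0000 = 0.5000
ln(S/K) + (r − q + σ²/2)T = ln(125/120) + (0.088 − 0.013 + 0.5²/2)·1 = 0.0408 + 0.2000 = 0.2408
d₁ = 0.2408 / 0.5000 = 0.4816 which rounds to 0.48
d₂ = d₁ − σ√T = 0.4816 − 0.5000 = -0.0184 which rounds to -0.02
e^(−qT) = e^(−0.013·1) = 0.9871;  e^(−rT) = e^(−0.088·1) = 0.9158
C = 125·0.9871·N(0.48) − 120·0.9158·N(-0.02) = 125·0.9871·0.6844 − 120·0.9158·0.4920 = 84.4464 − 54.0688 = 30.3776

€30.38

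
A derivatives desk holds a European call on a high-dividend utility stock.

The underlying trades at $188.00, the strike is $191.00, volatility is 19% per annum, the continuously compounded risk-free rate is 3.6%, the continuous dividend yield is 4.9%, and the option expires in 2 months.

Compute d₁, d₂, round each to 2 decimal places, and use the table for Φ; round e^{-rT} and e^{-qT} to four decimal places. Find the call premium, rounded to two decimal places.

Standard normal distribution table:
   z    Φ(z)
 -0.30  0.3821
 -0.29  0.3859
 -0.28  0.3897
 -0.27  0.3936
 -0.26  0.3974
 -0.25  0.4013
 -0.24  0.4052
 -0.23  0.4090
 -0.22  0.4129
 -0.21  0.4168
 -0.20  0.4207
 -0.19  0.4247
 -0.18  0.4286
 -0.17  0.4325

$4.47

σ√T = 0.19·√0.1667 = 0.0776
d₁ = [ln(188/191) + (0.036 − 0.049 + 0.19²/2)·0.1667] / 0.0776 = [-0.0158 + 0.0008] / 0.0776 = -0.1932 ≈ -0.19
d₂ = d₁ − σ√T = -0.1932 − 0.0776 = -0.2708 ≈ -0.27
exp(−qT) = exp(−0.049·0.1667) = 0.9919;  exp(−rT) = exp(−0.036·0.1667) = 0.9940
C = 188·0.9919·N(-0.19) − 191·0.9940·N(-0.27) = 188·0.9919·0.4247 − 191·0.9940·0.3936 = 79.1969 − 74.7265 = 4.4703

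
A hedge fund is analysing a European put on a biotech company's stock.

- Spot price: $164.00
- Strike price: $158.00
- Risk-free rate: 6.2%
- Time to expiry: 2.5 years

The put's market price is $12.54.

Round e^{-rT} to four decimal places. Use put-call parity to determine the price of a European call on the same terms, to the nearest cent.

$41.23

e^(−rT) = e^(−0.062·2.5) = 0.8564
Put-call parity: C − P = S − K·e^(−rT) = 164 − 158·0.8564 = 164 − 135.3112 = 28.6888
C = P + (C − P) = 12.54 + (28.6888) = 41.2288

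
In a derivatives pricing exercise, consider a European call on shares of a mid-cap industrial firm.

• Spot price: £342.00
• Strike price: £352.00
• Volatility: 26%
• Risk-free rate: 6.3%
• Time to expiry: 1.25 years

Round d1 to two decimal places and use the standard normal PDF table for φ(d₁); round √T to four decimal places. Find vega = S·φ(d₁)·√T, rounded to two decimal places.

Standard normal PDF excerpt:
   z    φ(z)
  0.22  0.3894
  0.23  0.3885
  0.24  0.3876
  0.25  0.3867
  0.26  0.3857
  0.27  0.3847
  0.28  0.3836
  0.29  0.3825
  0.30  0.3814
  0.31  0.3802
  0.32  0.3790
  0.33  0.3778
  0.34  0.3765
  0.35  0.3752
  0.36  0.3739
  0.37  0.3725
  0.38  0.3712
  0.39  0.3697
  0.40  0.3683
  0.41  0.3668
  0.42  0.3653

144.91

T = 1.25;  σ√T = 0.2907
d₁ = [ln(342/352) + (0.063 + 0.26²/2)·1.25] / 0.2907 = [-0.0288 + 0.1210] / 0.2907 = 0.3171 → 0.32
√T = √1.25 = 1.1180
φ(d₁) = φ(0.32) = 0.3790
vega = S·φ(d₁)·√T = 342·0.3790·1.1180 = 144.9129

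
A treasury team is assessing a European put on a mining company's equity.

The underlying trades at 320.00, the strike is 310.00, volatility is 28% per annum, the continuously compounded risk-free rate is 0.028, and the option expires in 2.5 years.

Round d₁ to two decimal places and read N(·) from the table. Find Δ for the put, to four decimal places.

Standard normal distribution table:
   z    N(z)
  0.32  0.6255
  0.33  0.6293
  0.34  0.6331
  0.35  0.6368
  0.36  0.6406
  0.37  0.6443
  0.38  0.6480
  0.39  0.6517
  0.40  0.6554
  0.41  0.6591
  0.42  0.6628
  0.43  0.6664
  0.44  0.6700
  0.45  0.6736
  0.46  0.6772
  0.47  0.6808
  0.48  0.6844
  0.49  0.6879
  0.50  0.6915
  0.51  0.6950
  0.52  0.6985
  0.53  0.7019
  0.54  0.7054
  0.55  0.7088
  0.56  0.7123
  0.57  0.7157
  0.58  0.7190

-0.3264

σ√T = 0.28 × 1.5811 = 0.4427
d₁ = [ln(320/310) + (0.028 + 0.28²/2)·2.5] / 0.4427 = [0.0317 + 0.1680] / 0.4427 = 0.4512 → 0.45
N(d₁) = N(0.45) = 0.6736
Δ_put = N(d₁) − 1 = 0.6736 − 1 = -0.3264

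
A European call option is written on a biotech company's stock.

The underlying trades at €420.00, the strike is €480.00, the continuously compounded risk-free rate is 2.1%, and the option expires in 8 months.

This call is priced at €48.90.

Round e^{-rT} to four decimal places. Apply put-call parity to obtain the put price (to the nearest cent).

€102.23

exp(−rT) = exp(−0.021·0.6667) = 0.9861
Put-call parity: C − P = S − K·e^(−rT) = 420 − 480·0.9861 = 420 − 473.3280 = -53.3280
P = C − (C − P) = 48.90 − (-53.3280) = 102.2280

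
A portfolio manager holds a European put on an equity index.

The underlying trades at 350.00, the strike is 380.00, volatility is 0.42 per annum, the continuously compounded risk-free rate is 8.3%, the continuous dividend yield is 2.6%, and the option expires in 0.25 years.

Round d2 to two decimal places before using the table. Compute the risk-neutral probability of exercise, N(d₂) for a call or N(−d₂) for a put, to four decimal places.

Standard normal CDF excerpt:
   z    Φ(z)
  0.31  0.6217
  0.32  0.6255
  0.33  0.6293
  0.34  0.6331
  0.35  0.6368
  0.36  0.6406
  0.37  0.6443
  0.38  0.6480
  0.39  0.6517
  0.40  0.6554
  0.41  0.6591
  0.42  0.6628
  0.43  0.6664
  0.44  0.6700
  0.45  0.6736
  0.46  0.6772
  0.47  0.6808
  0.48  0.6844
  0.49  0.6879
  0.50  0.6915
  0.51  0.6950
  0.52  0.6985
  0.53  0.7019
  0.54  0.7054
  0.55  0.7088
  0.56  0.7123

T = 0.25;  σ√T = 0.2100
ln(S/K) + (r − q + σ²/2)T = ln(350/380) + (0.083 − 0.026 + 0.42²/2)·0.25 = -0.0822 + 0.0363 = -0.0459
d₁ = -0.0459 / 0.2100 = -0.2188 ≈ -0.22
d₂ = d₁ − σ√T = -0.2188 − 0.2100 = -0.4288 ≈ -0.43
Pr(exercise) under Q = N(−d₂) = N(0.43) = 0.6664

0.6664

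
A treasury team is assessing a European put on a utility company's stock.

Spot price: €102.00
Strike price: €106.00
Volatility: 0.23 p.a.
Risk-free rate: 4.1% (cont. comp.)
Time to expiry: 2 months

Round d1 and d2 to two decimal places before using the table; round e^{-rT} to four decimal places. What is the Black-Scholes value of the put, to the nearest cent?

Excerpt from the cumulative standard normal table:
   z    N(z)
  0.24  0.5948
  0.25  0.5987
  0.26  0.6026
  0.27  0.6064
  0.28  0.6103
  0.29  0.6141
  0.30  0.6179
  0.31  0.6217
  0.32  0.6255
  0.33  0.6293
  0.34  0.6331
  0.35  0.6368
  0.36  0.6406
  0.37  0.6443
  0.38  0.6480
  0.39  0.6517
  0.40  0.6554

σ√T = 0.23 × 0.4082 = 0.0939
d₁ = [ln(102/106) + (0.041 + 0.23²/2)·0.1667] / 0.0939 = [-0.0385 + 0.0112] / 0.0939 = -0.2899 ≈ -0.29
d₂ = d₁ − σ√T = -0.2899 − 0.0939 = -0.3838 ≈ -0.38
e^(−rT) = e^(−0.041·0.1667) = 0.9932
N(−d₂) = N(0.38) = 0.6480;  N(−d₁) = N(0.29) = 0.6141
P = 106·0.9932·0.6480 − 102·0.6141 = 68.2209 − 62.6382 = 5.5827

€5.58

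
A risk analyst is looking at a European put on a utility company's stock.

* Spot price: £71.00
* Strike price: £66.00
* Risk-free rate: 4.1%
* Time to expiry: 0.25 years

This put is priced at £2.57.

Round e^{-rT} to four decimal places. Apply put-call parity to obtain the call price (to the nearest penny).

£8.24

exp(−rT) = exp(−0.041·0.25) = 0.9898
Put-call parity: C − P = S − K·e^(−rT) = 71 − 66·0.9898 = 71 − 65.3268 = 5.6732
C = P + (C − P) = 2.57 + (5.6732) = 8.2432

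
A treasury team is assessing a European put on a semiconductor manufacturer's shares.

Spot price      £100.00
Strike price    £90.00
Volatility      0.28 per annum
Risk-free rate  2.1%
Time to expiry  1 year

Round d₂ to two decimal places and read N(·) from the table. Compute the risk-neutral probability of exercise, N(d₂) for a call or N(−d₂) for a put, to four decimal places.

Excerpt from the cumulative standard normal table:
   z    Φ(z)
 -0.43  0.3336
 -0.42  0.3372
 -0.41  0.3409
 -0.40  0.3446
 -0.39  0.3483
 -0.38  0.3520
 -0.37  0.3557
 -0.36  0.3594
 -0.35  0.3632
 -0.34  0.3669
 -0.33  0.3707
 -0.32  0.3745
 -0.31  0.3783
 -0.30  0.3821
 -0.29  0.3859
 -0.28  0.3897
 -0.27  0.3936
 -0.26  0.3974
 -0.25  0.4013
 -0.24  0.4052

σ√T = 0.28·√1 = 0.2800
d₁ = [ln(100/90) + (0.021 + 0.28²/2)·1] / 0.2800 = [0.1054 + 0.0602] / 0.2800 = 0.5913 → 0.59
d₂ = d₁ − σ√T = 0.5913 − 0.2800 = 0.3113 → 0.31
Pr(exercise) under Q = N(−d₂) = N(-0.31) = 0.3783

0.3783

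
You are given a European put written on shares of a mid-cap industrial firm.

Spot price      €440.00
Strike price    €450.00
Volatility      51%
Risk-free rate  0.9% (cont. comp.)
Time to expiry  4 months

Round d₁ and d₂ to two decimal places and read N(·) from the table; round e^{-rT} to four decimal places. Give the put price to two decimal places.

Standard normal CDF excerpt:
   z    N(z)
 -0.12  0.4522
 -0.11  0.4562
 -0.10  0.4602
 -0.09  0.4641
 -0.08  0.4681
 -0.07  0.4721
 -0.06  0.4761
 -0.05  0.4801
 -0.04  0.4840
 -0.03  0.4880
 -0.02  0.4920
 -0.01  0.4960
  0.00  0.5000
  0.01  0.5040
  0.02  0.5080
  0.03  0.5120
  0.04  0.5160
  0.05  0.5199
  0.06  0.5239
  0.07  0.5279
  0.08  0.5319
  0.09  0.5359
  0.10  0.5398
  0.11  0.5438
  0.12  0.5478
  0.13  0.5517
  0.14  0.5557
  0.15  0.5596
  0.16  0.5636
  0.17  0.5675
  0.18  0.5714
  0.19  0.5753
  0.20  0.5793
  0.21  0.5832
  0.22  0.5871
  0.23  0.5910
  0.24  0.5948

T = 0.3333;  σ√T = 0.2944
d₁ = [ln(440/450) + (0.009 + ½·0.51²)·0.3333] / (σ√T) = (-0.0225 + 0.0464) / 0.2944 = 0.0811 → 0.08
d₂ = 0.0811 − 0.2944 = -0.2134 → -0.21
e^(−rT) = e^(−0.009·0.3333) = 0.9970
N(−d₂) = N(0.21) = 0.5832;  N(−d₁) = N(-0.08) = 0.4681
P = 450·0.9970·0.5832 − 440·0.4681 = 261.6527 − 205.9640 = 55.6887

€55.69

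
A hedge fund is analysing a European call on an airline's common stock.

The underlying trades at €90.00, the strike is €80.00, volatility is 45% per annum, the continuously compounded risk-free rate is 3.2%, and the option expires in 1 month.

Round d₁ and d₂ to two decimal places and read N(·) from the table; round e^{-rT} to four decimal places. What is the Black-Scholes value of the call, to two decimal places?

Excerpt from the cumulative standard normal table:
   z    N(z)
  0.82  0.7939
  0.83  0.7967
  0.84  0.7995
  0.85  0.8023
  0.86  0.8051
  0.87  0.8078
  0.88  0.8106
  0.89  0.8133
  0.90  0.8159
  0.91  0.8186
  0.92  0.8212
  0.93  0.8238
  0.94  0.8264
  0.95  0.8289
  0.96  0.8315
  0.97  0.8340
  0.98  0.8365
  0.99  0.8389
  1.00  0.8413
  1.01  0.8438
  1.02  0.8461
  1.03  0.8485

€11.27

T = 0.08333;  σ√T = 0.1299
ln(S/K) + (r + σ²/2)T = ln(90/80) + (0.032 + 0.45²/2)·0.08333 = 0.1178 + 0.0111 = 0.1289
d₁ = 0.1289 / 0.1299 = 0.9922 → 0.99
d₂ = d₁ − σ√T = 0.9922 − 0.1299 = 0.8623 → 0.86
e^(−rT) = e^(−0.032·0.08333) = 0.9973
N(d₁) = N(0.99) = 0.8389;  N(d₂) = N(0.86) = 0.8051
C = 90·0.8389 − 80·0.9973·0.8051 = 75.5010 − 64.2341 = 11.2669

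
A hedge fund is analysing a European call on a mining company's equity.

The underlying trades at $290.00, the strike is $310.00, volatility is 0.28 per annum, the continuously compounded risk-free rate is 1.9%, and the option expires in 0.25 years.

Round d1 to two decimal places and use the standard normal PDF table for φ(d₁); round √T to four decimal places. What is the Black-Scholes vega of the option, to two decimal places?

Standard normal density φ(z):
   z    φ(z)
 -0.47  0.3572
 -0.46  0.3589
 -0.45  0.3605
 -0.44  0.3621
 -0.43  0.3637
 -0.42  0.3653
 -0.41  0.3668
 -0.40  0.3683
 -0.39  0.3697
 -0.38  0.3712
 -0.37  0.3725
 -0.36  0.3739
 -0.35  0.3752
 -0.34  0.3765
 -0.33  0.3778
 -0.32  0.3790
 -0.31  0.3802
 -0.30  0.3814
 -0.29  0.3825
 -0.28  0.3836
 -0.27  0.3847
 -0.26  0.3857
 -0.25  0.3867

T = 0.25;  σ√T = 0.1400
d₁ = [ln(290/310) + (0.019 + 0.28²/2)·0.25] / 0.1400 = [-0.0667 + 0.0146] / 0.1400 = -0.3724 ≈ -0.37
√T = √0.25 = 0.5000
φ(d₁) = φ(-0.37) = 0.3725
vega = S·φ(d₁)·√T = 290·0.3725·0.5000 = 54.0125
(Vega is the same for a European call and put with the same parameters.)

54.01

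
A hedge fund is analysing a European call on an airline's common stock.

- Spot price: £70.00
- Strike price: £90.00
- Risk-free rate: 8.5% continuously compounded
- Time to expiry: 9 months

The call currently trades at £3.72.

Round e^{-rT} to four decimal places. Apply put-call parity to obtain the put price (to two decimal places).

e^(−rT) = e^(−0.085·0.75) = 0.9382
Put-call parity: C − P = S − K·e^(−rT) = 70 − 90·0.9382 = 70 − 84.4380 = -14.4380
P = C − (C − P) = 3.72 − (-14.4380) = 18.1580

£18.16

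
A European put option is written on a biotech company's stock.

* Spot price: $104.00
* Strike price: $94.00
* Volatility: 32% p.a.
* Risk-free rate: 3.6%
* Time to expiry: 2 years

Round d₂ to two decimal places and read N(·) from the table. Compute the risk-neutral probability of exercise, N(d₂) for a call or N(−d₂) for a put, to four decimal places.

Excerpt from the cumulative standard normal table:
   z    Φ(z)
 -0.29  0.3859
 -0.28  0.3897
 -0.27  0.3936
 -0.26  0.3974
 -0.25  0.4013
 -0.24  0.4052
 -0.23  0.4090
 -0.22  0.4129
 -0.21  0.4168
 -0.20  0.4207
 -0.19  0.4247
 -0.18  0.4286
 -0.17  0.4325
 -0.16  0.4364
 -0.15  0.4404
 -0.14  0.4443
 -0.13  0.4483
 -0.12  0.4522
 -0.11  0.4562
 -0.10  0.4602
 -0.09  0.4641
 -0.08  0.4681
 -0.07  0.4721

σ√T = 0.32·√2 = 0.4525
d₁ = [ln(104/94) + (0.036 + 0.32²/2)·2] / 0.4525 = [0.1011 + 0.1744] / 0.4525 = 0.6088 → 0.61
d₂ = d₁ − σ√T = 0.6088 − 0.4525 = 0.1562 → 0.16
Pr(exercise) under Q = N(−d₂) = N(-0.16) = 0.4364

0.4364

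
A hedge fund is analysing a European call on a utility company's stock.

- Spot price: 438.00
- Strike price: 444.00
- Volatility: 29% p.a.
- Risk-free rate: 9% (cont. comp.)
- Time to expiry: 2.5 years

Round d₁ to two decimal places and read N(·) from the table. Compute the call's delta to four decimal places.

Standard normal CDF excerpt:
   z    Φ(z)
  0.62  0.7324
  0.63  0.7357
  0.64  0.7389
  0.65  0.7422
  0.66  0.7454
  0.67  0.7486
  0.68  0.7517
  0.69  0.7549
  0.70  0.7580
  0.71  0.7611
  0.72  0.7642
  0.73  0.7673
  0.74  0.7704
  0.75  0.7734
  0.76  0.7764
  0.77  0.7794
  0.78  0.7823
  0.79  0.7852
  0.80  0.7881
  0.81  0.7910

σ√T = 0.29 × 1.5811 = 0.4585
d₁ = [ln(438/444) + (0.09 + ½·0.29²)·2.5] / (σ√T) = (-0.0136 + 0.3301) / 0.4585 = 0.6903 ⇒ 0.69
N(d₁) = N(0.69) = 0.7549
Δ_call = N(d₁) = 0.7549

0.7549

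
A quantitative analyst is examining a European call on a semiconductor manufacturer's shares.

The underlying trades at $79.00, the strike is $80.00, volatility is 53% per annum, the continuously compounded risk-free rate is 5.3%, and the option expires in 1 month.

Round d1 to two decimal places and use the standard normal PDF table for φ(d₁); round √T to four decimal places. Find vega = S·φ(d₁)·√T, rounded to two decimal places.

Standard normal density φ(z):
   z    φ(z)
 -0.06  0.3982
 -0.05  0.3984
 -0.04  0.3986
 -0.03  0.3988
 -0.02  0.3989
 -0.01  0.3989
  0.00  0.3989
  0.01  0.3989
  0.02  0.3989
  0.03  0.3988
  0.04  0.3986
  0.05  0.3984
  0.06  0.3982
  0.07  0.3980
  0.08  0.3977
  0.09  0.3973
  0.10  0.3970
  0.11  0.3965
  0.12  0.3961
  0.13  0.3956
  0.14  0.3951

σ√T = 0.53·√0.08333 = 0.1530
d₁ = [ln(79/80) + (0.053 + 0.53²/2)·0.08333] / 0.1530 = [-0.0126 + 0.0161] / 0.1530 = 0.0232 ⇒ 0.02
√T = √0.08333 = 0.2887
φ(d₁) = φ(0.02) = 0.3989
vega = S·φ(d₁)·√T = 79·0.3989·0.2887 = 9.0978

9.10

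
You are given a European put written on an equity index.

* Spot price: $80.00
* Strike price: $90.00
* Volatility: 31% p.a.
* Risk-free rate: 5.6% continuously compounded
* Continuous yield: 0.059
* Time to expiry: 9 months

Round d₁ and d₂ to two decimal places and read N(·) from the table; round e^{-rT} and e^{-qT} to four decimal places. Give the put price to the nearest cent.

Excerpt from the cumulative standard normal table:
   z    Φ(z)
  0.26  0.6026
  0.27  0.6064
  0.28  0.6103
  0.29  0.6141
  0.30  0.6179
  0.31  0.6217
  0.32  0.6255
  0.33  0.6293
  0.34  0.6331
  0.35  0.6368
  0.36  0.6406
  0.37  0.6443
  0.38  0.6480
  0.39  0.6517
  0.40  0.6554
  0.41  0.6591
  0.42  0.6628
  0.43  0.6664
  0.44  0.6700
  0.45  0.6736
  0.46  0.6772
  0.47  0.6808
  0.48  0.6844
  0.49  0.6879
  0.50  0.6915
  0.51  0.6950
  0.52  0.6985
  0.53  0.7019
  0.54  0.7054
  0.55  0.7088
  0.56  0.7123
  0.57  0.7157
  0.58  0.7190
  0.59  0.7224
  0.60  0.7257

$14.47

σ√T = 0.31 × 0.8660 = 0.2685
ln(S/K) + (r − q + σ²/2)T = ln(80/90) + (0.056 − 0.059 + 0.31²/2)·0.75 = -0.1178 + 0.0338 = -0.0840
d₁ = -0.0840 / 0.2685 = -0.3129 ≈ -0.31
d₂ = d₁ − σ√T = -0.3129 − 0.2685 = -0.5813 ≈ -0.58
e^(−qT) = e^(−0.059·0.75) = 0.9567;  e^(−rT) = e^(−0.056·0.75) = 0.9589
N(−d₂) = N(0.58) = 0.7190;  N(−d₁) = N(0.31) = 0.6217
P = 90·0.9589·0.7190 − 80·0.9567·0.6217 = 62.0504 − 47.5824 = 14.4680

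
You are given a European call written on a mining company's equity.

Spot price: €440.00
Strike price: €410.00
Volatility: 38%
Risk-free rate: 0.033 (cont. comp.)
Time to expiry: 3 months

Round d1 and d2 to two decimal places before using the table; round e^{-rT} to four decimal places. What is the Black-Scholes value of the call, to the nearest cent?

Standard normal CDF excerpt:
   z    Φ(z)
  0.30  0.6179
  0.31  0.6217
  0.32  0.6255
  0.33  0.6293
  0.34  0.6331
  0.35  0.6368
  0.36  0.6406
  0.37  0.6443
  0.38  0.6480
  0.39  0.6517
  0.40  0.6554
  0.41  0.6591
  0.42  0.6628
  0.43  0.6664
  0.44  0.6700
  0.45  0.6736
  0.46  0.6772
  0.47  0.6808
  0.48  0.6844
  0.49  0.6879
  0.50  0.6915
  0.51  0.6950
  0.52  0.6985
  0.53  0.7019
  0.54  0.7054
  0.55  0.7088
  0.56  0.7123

T = 0.25;  σ√T = 0.1900
d₁ = [ln(440/410) + (0.033 + 0.38²/2)·0.25] / 0.1900 = [0.0706 + 0.0263] / 0.1900 = 0.5101 ≈ 0.51
d₂ = d₁ − σ√T = 0.5101 − 0.1900 = 0.3201 ≈ 0.32
exp(−rT) = exp(−0.033·0.25) = 0.9918
C = 440·N(0.51) − 410·0.9918·N(0.32) = 440·0.6950 − 410·0.9918·0.6255 = 305.8000 − 254.3521 = 51.4479

€51.45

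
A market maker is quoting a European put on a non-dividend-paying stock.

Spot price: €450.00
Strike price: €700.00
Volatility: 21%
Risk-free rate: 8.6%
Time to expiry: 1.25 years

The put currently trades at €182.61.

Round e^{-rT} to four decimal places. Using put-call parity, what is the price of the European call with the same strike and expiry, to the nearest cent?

€3.94

e^(−rT) = e^(−0.086·1.25) = 0.8981
Put-call parity: C − P = S − K·e^(−rT) = 450 − 700·0.8981 = 450 − 628.6700 = -178.6700
C = P + (C − P) = 182.61 + (-178.6700) = 3.9400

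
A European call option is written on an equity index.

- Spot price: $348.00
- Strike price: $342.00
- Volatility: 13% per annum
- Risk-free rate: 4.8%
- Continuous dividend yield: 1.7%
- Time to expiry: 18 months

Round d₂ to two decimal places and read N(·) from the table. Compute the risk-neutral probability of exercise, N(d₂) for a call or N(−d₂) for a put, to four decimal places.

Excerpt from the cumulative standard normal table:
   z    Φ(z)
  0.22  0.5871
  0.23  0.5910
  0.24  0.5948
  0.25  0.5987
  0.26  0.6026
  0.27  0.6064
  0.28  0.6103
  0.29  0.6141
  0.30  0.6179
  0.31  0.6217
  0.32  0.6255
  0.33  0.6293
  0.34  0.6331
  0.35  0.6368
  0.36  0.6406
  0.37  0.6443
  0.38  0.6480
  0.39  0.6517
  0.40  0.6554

T = 1.5;  σ√T = 0.1592
d₁ = [ln(348/342) + (0.048 − 0.017 + 0.13²/2)·1.5] / 0.1592 = [0.0174 + 0.0592] / 0.1592 = 0.4809 which rounds to 0.48
d₂ = d₁ − σ√T = 0.4809 − 0.1592 = 0.3217 which rounds to 0.32
Pr(exercise) under Q = N(d₂) = 0.6255

0.6255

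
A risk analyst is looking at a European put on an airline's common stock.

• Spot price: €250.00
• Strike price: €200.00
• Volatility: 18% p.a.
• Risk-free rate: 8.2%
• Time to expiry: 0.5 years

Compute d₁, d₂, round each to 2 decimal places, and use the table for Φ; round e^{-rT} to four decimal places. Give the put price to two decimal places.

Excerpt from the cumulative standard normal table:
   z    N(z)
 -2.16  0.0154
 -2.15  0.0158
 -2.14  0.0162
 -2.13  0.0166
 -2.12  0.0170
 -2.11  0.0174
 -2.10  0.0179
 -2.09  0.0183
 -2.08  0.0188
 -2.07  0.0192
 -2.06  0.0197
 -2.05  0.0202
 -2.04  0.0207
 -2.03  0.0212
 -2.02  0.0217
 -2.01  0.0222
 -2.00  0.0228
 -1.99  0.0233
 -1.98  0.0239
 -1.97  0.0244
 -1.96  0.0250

€0.21

σ√T = 0.18·√0.5 = 0.1273
d₁ = [ln(250/200) + (0.082 + ½·0.18²)·0.5] / (σ√T) = (0.2231 + 0.0491) / 0.1273 = 2.1389 which rounds to 2.14
d₂ = 2.1389 − 0.1273 = 2.0117 which rounds to 2.01
exp(−rT) = exp(−0.082·0.5) = 0.9598
N(−d₂) = N(-2.01) = 0.0222;  N(−d₁) = N(-2.14) = 0.0162
P = 200·0.9598·0.0222 − 250·0.0162 = 4.2615 − 4.0500 = 0.2115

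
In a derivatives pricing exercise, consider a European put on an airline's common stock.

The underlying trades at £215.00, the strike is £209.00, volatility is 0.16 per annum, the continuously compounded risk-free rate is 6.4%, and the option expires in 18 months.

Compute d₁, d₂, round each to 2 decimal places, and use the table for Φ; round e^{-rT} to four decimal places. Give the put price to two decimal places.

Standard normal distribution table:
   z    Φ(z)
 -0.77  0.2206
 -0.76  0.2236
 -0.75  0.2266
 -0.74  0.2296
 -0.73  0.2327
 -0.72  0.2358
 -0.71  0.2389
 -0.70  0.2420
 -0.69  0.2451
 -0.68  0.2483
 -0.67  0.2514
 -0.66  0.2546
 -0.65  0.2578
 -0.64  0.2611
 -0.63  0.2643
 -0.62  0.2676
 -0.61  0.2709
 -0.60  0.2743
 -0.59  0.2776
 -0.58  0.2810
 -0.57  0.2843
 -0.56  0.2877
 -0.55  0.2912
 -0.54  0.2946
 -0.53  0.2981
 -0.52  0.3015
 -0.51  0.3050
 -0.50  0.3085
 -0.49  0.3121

£5.91

T = 1.5;  σ√T = 0.1960
ln(S/K) + (r + σ²/2)T = ln(215/209) + (0.064 + 0.16²/2)·1.5 = 0.0283 + 0.1152 = 0.1435
d₁ = 0.1435 / 0.1960 = 0.7323 ≈ 0.73
d₂ = d₁ − σ√T = 0.7323 − 0.1960 = 0.5364 ≈ 0.54
exp(−rT) = exp(−0.064·1.5) = 0.9085
P = 209·0.9085·N(-0.54) − 215·N(-0.73) = 209·0.9085·0.2946 − 215·0.2327 = 55.9376 − 50.0305 = 5.9071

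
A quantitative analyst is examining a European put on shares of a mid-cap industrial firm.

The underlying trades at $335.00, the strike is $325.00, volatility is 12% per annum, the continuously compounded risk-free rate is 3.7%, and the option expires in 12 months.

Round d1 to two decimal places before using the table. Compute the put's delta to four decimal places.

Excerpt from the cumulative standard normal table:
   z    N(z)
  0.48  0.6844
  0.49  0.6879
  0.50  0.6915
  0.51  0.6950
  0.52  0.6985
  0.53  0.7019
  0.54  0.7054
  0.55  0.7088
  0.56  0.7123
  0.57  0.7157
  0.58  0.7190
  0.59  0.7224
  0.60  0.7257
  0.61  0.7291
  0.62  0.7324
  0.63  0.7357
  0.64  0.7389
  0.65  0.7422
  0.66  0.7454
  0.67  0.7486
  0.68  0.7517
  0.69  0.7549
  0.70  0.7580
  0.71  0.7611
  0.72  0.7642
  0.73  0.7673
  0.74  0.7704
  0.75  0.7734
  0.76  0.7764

-0.2676

T = 1;  σ√T = 0.1200
d₁ = [ln(335/325) + (0.037 + 0.12²/2)·1] / 0.1200 = [0.0303 + 0.0442] / 0.1200 = 0.6209 ⇒ 0.62
N(d₁) = N(0.62) = 0.7324
Δ_put = N(d₁) − 1 = 0.7324 − 1 = -0.2676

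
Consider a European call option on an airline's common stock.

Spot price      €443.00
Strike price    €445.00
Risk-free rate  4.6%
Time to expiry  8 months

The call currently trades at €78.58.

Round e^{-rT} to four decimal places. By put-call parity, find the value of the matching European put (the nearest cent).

€67.14

exp(−rT) = exp(−0.046·0.6667) = 0.9698
Put-call parity: C − P = S − K·e^(−rT) = 443 − 445·0.9698 = 443 − 431.5610 = 11.4390
P = C − (C − P) = 78.58 − (11.4390) = 67.1410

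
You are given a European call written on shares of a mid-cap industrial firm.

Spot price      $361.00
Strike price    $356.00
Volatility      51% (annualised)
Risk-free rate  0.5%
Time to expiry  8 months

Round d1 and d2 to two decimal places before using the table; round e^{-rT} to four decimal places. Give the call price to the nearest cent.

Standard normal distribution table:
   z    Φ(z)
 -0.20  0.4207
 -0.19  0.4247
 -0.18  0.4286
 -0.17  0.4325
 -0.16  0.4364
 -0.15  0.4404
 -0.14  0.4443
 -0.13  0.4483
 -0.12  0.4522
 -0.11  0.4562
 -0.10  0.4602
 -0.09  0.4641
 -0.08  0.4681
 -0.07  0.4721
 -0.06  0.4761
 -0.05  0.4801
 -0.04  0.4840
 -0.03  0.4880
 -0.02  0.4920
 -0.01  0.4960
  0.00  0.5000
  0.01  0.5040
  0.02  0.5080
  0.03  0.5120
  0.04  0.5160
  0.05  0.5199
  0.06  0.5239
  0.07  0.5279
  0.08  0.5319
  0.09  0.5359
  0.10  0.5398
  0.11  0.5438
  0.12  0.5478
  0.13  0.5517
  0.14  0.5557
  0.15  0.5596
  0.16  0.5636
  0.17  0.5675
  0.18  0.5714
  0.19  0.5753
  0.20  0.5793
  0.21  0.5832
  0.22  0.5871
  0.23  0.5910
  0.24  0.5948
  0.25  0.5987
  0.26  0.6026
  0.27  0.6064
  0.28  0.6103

$62.67

σ√T = 0.51·√0.6667 = 0.4164
d₁ = [ln(361/356) + (0.005 + 0.51²/2)·0.6667] / 0.4164 = [0.0139 + 0.0900] / 0.4164 = 0.2497 which rounds to 0.25
d₂ = d₁ − σ√T = 0.2497 − 0.4164 = -0.1667 which rounds to -0.17
e^(−rT) = e^(−0.005·0.6667) = 0.9967
N(d₁) = N(0.25) = 0.5987;  N(d₂) = N(-0.17) = 0.4325
C = 361·0.5987 − 356·0.9967·0.4325 = 216.1307 − 153.4619 = 62.6688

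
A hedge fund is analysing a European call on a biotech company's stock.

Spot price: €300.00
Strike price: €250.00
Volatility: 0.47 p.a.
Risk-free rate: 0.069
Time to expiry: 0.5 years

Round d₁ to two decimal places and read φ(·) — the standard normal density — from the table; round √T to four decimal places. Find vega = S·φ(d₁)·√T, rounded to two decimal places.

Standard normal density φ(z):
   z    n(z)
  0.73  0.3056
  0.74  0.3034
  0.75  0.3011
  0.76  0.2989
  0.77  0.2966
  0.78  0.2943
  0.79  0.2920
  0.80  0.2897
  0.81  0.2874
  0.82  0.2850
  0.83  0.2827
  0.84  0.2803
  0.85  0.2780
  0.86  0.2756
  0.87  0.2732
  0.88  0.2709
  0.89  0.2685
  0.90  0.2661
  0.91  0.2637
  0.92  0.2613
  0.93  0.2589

60.46

σ√T = 0.47 × 0.7071 = 0.3323
d₁ = [ln(300/250) + (0.069 + 0.47²/2)·0.5] / 0.3323 = [0.1823 + 0.0897] / 0.3323 = 0.8186 which rounds to 0.82
√T = √0.5 = 0.7071
φ(d₁) = φ(0.82) = 0.2850
vega = S·φ(d₁)·√T = 300·0.2850·0.7071 = 60.4570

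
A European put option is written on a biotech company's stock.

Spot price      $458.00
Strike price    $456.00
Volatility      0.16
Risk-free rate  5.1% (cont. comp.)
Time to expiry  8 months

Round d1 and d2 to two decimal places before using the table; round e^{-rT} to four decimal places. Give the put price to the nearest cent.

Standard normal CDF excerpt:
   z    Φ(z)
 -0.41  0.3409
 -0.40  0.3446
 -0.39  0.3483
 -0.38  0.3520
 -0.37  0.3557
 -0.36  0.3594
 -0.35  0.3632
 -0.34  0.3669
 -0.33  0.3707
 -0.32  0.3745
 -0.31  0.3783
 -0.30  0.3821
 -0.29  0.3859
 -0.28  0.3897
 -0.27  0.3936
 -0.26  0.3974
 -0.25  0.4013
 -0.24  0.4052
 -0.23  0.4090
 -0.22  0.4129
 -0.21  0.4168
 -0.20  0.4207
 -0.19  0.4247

$15.67

σ√T = 0.16·√0.6667 = 0.1306
ln(S/K) + (r + σ²/2)T = ln(458/456) + (0.051 + 0.16²/2)·0.6667 = 0.0044 + 0.0425 = 0.0469
d₁ = 0.0469 / 0.1306 = 0.3591 which rounds to 0.36
d₂ = d₁ − σ√T = 0.3591 − 0.1306 = 0.2284 which rounds to 0.23
e^(−rT) = e^(−0.051·0.6667) = 0.9666
N(−d₂) = N(-0.23) = 0.4090;  N(−d₁) = N(-0.36) = 0.3594
P = 456·0.9666·0.4090 − 458·0.3594 = 180.2748 − 164.6052 = 15.6696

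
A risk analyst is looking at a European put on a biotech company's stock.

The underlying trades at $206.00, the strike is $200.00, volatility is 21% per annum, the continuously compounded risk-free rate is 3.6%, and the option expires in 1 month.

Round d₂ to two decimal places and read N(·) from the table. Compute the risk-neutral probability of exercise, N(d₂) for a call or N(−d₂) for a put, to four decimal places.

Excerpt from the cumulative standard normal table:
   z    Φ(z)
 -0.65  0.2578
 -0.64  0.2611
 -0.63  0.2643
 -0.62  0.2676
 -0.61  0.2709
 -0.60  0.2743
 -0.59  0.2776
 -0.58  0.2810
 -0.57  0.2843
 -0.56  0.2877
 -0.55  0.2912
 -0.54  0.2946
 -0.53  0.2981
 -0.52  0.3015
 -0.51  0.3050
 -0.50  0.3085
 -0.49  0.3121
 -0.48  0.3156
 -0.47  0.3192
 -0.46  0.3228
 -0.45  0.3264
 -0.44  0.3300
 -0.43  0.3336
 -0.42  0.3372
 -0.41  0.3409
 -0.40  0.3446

0.3050

σ√T = 0.21 × 0.2887 = 0.0606
d₁ = [ln(206/200) + (0.036 + ½·0.21²)·0.08333] / (σ√T) = (0.0296 + 0.0048) / 0.0606 = 0.5674 → 0.57
d₂ = 0.5674 − 0.0606 = 0.5068 → 0.51
Pr(exercise) under Q = N(−d₂) = N(-0.51) = 0.3050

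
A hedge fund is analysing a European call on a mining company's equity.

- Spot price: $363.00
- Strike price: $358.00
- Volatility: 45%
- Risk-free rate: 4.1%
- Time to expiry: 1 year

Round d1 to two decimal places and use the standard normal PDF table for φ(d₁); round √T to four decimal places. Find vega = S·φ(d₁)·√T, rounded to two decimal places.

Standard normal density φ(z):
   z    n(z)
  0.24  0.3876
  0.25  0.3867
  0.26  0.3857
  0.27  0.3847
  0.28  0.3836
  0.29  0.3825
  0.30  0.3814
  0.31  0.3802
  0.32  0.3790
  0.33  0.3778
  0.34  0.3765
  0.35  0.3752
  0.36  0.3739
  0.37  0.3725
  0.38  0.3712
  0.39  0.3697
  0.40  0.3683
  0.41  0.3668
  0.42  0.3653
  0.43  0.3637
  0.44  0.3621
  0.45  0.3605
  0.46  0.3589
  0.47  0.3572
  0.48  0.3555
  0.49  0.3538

σ√T = 0.45·√1 = 0.4500
d₁ = [ln(363/358) + (0.041 + 0.45²/2)·1] / 0.4500 = [0.0139 + 0.1423] / 0.4500 = 0.3469 ≈ 0.35
√T = √1 = 1.0000
φ(d₁) = φ(0.35) = 0.3752
vega = S·φ(d₁)·√T = 363·0.3752·1.0000 = 136.1976

136.20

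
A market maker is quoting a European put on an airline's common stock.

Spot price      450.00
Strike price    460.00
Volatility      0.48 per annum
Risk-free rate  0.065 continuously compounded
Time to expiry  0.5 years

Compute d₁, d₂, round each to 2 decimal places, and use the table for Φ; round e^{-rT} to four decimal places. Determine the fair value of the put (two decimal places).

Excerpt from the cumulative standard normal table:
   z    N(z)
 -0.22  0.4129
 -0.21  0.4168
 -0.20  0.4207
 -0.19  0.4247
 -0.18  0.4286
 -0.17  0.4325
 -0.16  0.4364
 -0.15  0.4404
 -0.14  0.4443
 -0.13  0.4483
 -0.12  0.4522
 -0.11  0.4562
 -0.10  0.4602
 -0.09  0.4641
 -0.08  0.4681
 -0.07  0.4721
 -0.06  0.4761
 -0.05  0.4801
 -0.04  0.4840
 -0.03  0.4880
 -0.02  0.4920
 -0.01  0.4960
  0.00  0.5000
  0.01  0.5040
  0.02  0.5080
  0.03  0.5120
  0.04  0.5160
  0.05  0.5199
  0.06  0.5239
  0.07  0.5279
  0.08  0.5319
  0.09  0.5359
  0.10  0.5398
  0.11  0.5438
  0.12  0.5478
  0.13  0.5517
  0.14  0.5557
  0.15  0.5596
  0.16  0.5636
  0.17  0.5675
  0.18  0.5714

58.13

T = 0.5;  σ√T = 0.3394
d₁ = [ln(450/460) + (0.065 + ½·0.48²)·0.5] / (σ√T) = (-0.0220 + 0.0901) / 0.3394 = 0.2007 ⇒ 0.20
d₂ = 0.2007 − 0.3394 = -0.1387 ⇒ -0.14
exp(−rT) = exp(−0.065·0.5) = 0.9680
P = 460·0.9680·N(0.14) − 450·N(-0.20) = 460·0.9680·0.5557 − 450·0.4207 = 247.4421 − 189.3150 = 58.1271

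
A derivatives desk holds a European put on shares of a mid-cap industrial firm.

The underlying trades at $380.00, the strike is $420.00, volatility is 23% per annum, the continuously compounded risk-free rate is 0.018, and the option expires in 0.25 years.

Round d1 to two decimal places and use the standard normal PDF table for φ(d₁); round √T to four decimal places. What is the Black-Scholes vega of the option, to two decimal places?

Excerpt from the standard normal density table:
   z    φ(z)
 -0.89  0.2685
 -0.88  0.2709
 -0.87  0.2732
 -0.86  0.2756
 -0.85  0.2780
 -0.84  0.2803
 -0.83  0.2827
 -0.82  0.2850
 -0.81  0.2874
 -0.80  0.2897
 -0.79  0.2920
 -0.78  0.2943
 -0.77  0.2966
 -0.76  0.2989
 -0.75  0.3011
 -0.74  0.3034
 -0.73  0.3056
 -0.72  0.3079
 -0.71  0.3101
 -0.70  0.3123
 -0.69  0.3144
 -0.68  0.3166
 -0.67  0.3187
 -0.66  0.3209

56.35

σ√T = 0.23·√0.25 = 0.1150
d₁ = [ln(380/420) + (0.018 + ½·0.23²)·0.25] / (σ√T) = (-0.1001 + 0.0111) / 0.1150 = -0.7737 → -0.77
√T = √0.25 = 0.5000
φ(d₁) = φ(-0.77) = 0.2966
vega = S·φ(d₁)·√T = 380·0.2966·0.5000 = 56.3540
(The call has the same vega.)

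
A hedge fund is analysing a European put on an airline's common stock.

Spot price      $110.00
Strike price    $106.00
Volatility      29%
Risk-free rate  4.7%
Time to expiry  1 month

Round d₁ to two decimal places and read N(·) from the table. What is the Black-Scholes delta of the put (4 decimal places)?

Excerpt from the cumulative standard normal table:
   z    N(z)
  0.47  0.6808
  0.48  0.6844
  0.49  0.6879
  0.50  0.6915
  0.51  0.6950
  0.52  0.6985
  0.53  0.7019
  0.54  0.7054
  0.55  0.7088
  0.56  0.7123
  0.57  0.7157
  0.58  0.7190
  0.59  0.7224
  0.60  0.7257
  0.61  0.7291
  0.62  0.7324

σ√T = 0.29·√0.08333 = 0.0837
d₁ = [ln(110/106) + (0.047 + ½·0.29²)·0.08333] / (σ√T) = (0.0370 + 0.0074) / 0.0837 = 0.5311 ≈ 0.53
N(d₁) = N(0.53) = 0.7019
Δ_put = N(d₁) − 1 = 0.7019 − 1 = -0.2981

-0.2981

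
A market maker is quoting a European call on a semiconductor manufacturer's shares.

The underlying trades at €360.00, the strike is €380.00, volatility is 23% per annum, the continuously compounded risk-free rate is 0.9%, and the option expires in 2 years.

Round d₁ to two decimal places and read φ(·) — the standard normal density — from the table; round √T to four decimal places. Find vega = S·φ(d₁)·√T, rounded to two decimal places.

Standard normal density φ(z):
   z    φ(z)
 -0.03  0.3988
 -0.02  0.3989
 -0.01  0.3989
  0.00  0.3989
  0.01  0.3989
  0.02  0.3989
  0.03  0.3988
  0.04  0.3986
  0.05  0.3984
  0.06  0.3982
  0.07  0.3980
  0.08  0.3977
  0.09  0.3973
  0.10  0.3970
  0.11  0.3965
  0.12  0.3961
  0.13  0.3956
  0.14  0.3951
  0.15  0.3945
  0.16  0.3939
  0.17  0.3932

202.83

σ√T = 0.23·√2 = 0.3253
d₁ = [ln(360/380) + (0.009 + 0.23²/2)·2] / 0.3253 = [-0.0541 + 0.0709] / 0.3253 = 0.0518 ≈ 0.05
√T = √2 = 1.4142
φ(d₁) = φ(0.05) = 0.3984
vega = S·φ(d₁)·√T = 360·0.3984·1.4142 = 202.8302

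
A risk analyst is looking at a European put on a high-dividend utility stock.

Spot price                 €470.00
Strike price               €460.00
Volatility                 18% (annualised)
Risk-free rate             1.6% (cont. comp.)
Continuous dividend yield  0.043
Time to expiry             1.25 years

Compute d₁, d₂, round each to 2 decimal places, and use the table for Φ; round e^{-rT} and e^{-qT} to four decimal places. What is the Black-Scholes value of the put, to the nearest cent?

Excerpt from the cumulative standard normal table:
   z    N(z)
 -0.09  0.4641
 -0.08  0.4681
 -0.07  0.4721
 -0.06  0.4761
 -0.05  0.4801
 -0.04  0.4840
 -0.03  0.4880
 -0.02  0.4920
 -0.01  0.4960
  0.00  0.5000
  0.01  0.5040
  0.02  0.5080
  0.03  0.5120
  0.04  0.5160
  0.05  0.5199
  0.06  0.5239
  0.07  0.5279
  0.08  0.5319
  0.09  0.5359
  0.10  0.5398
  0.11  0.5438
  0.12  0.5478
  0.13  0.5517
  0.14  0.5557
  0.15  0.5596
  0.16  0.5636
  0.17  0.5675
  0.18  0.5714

€38.54

σ√T = 0.18·√1.25 = 0.2012
ln(S/K) + (r − q + σ²/2)T = ln(470/460) + (0.016 − 0.043 + 0.18²/2)·1.25 = 0.0215 − 0.0135 = 0.0080
d₁ = 0.0080 / 0.2012 = 0.0398 which rounds to 0.04
d₂ = d₁ − σ√T = 0.0398 − 0.2012 = -0.1615 which rounds to -0.16
e^(−qT) = e^(−0.043·1.25) = 0.9477;  e^(−rT) = e^(−0.016·1.25) = 0.9802
P = 460·0.9802·N(0.16) − 470·0.9477·N(-0.04) = 460·0.9802·0.5636 − 470·0.9477·0.4840 = 254.1227 − 215.5828 = 38.5399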